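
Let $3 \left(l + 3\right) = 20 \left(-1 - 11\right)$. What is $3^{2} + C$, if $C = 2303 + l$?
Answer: $2229$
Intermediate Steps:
$l = -83$ ($l = -3 + \frac{20 \left(-1 - 11\right)}{3} = -3 + \frac{20 \left(-12\right)}{3} = -3 + \frac{1}{3} \left(-240\right) = -3 - 80 = -83$)
$C = 2220$ ($C = 2303 - 83 = 2220$)
$3^{2} + C = 3^{2} + 2220 = 9 + 2220 = 2229$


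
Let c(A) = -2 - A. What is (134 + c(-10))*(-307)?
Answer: -43594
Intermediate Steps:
(134 + c(-10))*(-307) = (134 + (-2 - 1*(-10)))*(-307) = (134 + (-2 + 10))*(-307) = (134 + 8)*(-307) = 142*(-307) = -43594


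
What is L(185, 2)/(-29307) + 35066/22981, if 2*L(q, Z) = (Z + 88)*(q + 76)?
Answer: 252589139/224501389 ≈ 1.1251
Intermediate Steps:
L(q, Z) = (76 + q)*(88 + Z)/2 (L(q, Z) = ((Z + 88)*(q + 76))/2 = ((88 + Z)*(76 + q))/2 = ((76 + q)*(88 + Z))/2 = (76 + q)*(88 + Z)/2)
L(185, 2)/(-29307) + 35066/22981 = (3344 + 38*2 + 44*185 + (½)*2*185)/(-29307) + 35066/22981 = (3344 + 76 + 8140 + 185)*(-1/29307) + 35066*(1/22981) = 11745*(-1/29307) + 35066/22981 = -3915/9769 + 35066/22981 = 252589139/224501389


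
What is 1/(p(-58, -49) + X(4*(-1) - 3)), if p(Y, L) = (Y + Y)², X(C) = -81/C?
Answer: 7/94273 ≈ 7.4252e-5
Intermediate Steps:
p(Y, L) = 4*Y² (p(Y, L) = (2*Y)² = 4*Y²)
1/(p(-58, -49) + X(4*(-1) - 3)) = 1/(4*(-58)² - 81/(4*(-1) - 3)) = 1/(4*3364 - 81/(-4 - 3)) = 1/(13456 - 81/(-7)) = 1/(13456 - 81*(-⅐)) = 1/(13456 + 81/7) = 1/(94273/7) = 7/94273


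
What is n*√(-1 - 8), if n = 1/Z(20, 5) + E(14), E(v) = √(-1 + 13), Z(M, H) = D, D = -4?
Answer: I*(-¾ + 6*√3) ≈ 9.6423*I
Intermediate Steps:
Z(M, H) = -4
E(v) = 2*√3 (E(v) = √12 = 2*√3)
n = -¼ + 2*√3 (n = 1/(-4) + 2*√3 = -¼ + 2*√3 ≈ 3.2141)
n*√(-1 - 8) = (-¼ + 2*√3)*√(-1 - 8) = (-¼ + 2*√3)*√(-9) = (-¼ + 2*√3)*(3*I) = 3*I*(-¼ + 2*√3)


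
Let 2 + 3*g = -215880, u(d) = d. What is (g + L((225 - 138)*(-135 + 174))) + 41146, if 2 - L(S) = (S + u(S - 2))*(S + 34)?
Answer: -69838742/3 ≈ -2.3280e+7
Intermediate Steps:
g = -215882/3 (g = -⅔ + (⅓)*(-215880) = -⅔ - 71960 = -215882/3 ≈ -71961.)
L(S) = 2 - (-2 + 2*S)*(34 + S) (L(S) = 2 - (S + (S - 2))*(S + 34) = 2 - (S + (-2 + S))*(34 + S) = 2 - (-2 + 2*S)*(34 + S))
(g + L((225 - 138)*(-135 + 174))) + 41146 = (-215882/3 + (70 - 66*(225 - 138)*(-135 + 174) - 2*(-135 + 174)²*(225 - 138)²)) + 41146 = (-215882/3 + (70 - 5742*39 - 2*(87*39)²)) + 41146 = (-215882/3 + (70 - 66*3393 - 2*3393²)) + 41146 = (-215882/3 + (70 - 223938 - 2*11512449)) + 41146 = (-215882/3 + (70 - 223938 - 23024898)) + 41146 = (-215882/3 - 23248766) + 41146 = -69962180/3 + 41146 = -69838742/3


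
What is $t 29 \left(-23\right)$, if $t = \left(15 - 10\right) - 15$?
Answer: $6670$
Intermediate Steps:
$t = -10$ ($t = 5 - 15 = -10$)
$t 29 \left(-23\right) = \left(-10\right) 29 \left(-23\right) = \left(-290\right) \left(-23\right) = 6670$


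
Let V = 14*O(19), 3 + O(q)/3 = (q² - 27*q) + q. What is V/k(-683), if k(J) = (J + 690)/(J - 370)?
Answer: 859248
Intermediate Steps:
O(q) = -9 - 78*q + 3*q² (O(q) = -9 + 3*((q² - 27*q) + q) = -9 + 3*(q² - 26*q) = -9 + (-78*q + 3*q²) = -9 - 78*q + 3*q²)
k(J) = (690 + J)/(-370 + J)
V = -5712 (V = 14*(-9 - 78*19 + 3*19²) = 14*(-9 - 1482 + 3*361) = 14*(-9 - 1482 + 1083) = 14*(-408) = -5712)
V/k(-683) = -5712*(-370 - 683)/(690 - 683) = -5712/(7/(-1053)) = -5712/((-1/1053*7)) = -5712/(-7/1053) = -5712*(-1053/7) = 859248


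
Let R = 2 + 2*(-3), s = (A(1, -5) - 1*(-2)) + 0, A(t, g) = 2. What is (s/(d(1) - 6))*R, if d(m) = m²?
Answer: 16/5 ≈ 3.2000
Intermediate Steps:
s = 4 (s = (2 - 1*(-2)) + 0 = (2 + 2) + 0 = 4 + 0 = 4)
R = -4 (R = 2 - 6 = -4)
(s/(d(1) - 6))*R = (4/(1² - 6))*(-4) = (4/(1 - 6))*(-4) = (4/(-5))*(-4) = -⅕*4*(-4) = -⅘*(-4) = 16/5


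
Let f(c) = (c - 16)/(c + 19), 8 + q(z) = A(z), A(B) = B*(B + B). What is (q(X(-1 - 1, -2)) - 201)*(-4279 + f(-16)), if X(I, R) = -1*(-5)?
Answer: 682057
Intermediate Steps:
X(I, R) = 5
A(B) = 2*B**2 (A(B) = B*(2*B) = 2*B**2)
q(z) = -8 + 2*z**2
f(c) = (-16 + c)/(19 + c)
(q(X(-1 - 1, -2)) - 201)*(-4279 + f(-16)) = ((-8 + 2*5**2) - 201)*(-4279 + (-16 - 16)/(19 - 16)) = ((-8 + 2*25) - 201)*(-4279 - 32/3) = ((-8 + 50) - 201)*(-4279 + (1/3)*(-32)) = (42 - 201)*(-4279 - 32/3) = -159*(-12869/3) = 682057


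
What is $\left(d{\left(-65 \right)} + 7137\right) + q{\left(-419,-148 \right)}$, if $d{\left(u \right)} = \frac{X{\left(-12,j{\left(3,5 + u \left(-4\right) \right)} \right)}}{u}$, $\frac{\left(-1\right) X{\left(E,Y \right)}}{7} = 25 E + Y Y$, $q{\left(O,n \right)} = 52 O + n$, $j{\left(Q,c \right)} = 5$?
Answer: $- \frac{192772}{13} \approx -14829.0$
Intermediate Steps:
$q{\left(O,n \right)} = n + 52 O$
$X{\left(E,Y \right)} = - 175 E - 7 Y^{2}$ ($X{\left(E,Y \right)} = - 7 \left(25 E + Y Y\right) = - 7 \left(25 E + Y^{2}\right) = - 7 \left(Y^{2} + 25 E\right) = - 175 E - 7 Y^{2}$)
$d{\left(u \right)} = \frac{1925}{u}$ ($d{\left(u \right)} = \frac{\left(-175\right) \left(-12\right) - 7 \cdot 5^{2}}{u} = \frac{2100 - 175}{u} = \frac{1925}{u}$)
$\left(d{\left(-65 \right)} + 7137\right) + q{\left(-419,-148 \right)} = \left(\frac{1925}{-65} + 7137\right) + \left(-148 + 52 \left(-419\right)\right) = \left(1925 \left(- \frac{1}{65}\right) + 7137\right) - 21936 = \left(- \frac{385}{13} + 7137\right) - 21936 = \frac{92396}{13} - 21936 = - \frac{192772}{13}$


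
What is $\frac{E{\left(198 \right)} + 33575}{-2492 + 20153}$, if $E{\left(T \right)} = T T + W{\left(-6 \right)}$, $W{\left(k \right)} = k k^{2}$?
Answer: $\frac{72563}{17661} \approx 4.1087$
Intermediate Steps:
$W{\left(k \right)} = k^{3}$
$E{\left(T \right)} = -216 + T^{2}$ ($E{\left(T \right)} = T T + \left(-6\right)^{3} = T^{2} - 216 = -216 + T^{2}$)
$\frac{E{\left(198 \right)} + 33575}{-2492 + 20153} = \frac{\left(-216 + 198^{2}\right) + 33575}{-2492 + 20153} = \frac{\left(-216 + 39204\right) + 33575}{17661} = \left(38988 + 33575\right) \frac{1}{17661} = 72563 \cdot \frac{1}{17661} = \frac{72563}{17661}$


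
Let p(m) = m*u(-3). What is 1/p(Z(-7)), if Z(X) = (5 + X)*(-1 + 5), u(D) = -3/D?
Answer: -1/8 ≈ -0.12500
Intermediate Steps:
Z(X) = 20 + 4*X (Z(X) = (5 + X)*4 = 20 + 4*X)
p(m) = m (p(m) = m*(-3/(-3)) = m*(-3*(-1/3)) = m*1 = m)
1/p(Z(-7)) = 1/(20 + 4*(-7)) = 1/(20 - 28) = 1/(-8) = -1/8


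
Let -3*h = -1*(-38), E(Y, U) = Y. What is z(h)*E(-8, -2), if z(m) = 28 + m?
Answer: -368/3 ≈ -122.67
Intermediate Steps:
h = -38/3 (h = -(-1)*(-38)/3 = -⅓*38 = -38/3 ≈ -12.667)
z(h)*E(-8, -2) = (28 - 38/3)*(-8) = (46/3)*(-8) = -368/3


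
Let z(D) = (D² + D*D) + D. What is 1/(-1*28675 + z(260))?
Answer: 1/106785 ≈ 9.3646e-6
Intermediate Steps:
z(D) = D + 2*D² (z(D) = (D² + D²) + D = 2*D² + D = D + 2*D²)
1/(-1*28675 + z(260)) = 1/(-1*28675 + 260*(1 + 2*260)) = 1/(-28675 + 260*(1 + 520)) = 1/(-28675 + 260*521) = 1/(-28675 + 135460) = 1/106785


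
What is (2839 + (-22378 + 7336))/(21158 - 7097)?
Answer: -12203/14061 ≈ -0.86786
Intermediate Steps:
(2839 + (-22378 + 7336))/(21158 - 7097) = (2839 - 15042)/14061 = -12203*1/14061 = -12203/14061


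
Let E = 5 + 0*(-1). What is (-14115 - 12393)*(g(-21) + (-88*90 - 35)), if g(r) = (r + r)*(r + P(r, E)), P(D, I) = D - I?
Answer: 158544348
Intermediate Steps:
E = 5 (E = 5 + 0 = 5)
g(r) = 2*r*(-5 + 2*r) (g(r) = (r + r)*(r + (r - 1*5)) = (2*r)*(r + (r - 5)) = (2*r)*(r + (-5 + r)) = (2*r)*(-5 + 2*r) = 2*r*(-5 + 2*r))
(-14115 - 12393)*(g(-21) + (-88*90 - 35)) = (-14115 - 12393)*(2*(-21)*(-5 + 2*(-21)) + (-88*90 - 35)) = -26508*(2*(-21)*(-5 - 42) + (-7920 - 35)) = -26508*(2*(-21)*(-47) - 7955) = -26508*(1974 - 7955) = -26508*(-5981) = 158544348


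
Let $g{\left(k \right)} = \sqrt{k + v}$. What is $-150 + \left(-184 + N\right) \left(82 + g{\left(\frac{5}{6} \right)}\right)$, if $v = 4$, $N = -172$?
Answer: $-29342 - \frac{178 \sqrt{174}}{3} \approx -30125.0$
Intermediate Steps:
$g{\left(k \right)} = \sqrt{4 + k}$ ($g{\left(k \right)} = \sqrt{k + 4} = \sqrt{4 + k}$)
$-150 + \left(-184 + N\right) \left(82 + g{\left(\frac{5}{6} \right)}\right) = -150 + \left(-184 - 172\right) \left(82 + \sqrt{4 + \frac{5}{6}}\right) = -150 - 356 \left(82 + \sqrt{4 + 5 \cdot \frac{1}{6}}\right) = -150 - 356 \left(82 + \sqrt{4 + \frac{5}{6}}\right) = -150 - 356 \left(82 + \sqrt{\frac{29}{6}}\right) = -150 - 356 \left(82 + \frac{\sqrt{174}}{6}\right) = -150 - \left(29192 + \frac{178 \sqrt{174}}{3}\right) = -29342 - \frac{178 \sqrt{174}}{3}$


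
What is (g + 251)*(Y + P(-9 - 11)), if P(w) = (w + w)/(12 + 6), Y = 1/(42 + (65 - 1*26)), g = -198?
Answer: -9487/81 ≈ -117.12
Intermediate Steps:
Y = 1/81 (Y = 1/(42 + (65 - 26)) = 1/(42 + 39) = 1/81 ≈ 0.012346)
P(w) = w/9 (P(w) = (2*w)/18 = (2*w)*(1/18) = w/9)
(g + 251)*(Y + P(-9 - 11)) = (-198 + 251)*(1/81 + (-9 - 11)/9) = 53*(1/81 + (⅑)*(-20)) = 53*(1/81 - 20/9) = 53*(-179/81) = -9487/81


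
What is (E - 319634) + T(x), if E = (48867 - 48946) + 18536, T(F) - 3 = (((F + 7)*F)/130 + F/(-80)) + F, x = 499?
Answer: -62137707/208 ≈ -2.9874e+5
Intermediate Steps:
T(F) = 3 + 79*F/80 + F*(7 + F)/130 (T(F) = 3 + ((((F + 7)*F)/130 + F/(-80)) + F) = 3 + ((((7 + F)*F)*(1/130) + F*(-1/80)) + F) = 3 + (((F*(7 + F))*(1/130) - F/80) + F) = 3 + ((F*(7 + F)/130 - F/80) + F) = 3 + ((-F/80 + F*(7 + F)/130) + F) = 3 + (79*F/80 + F*(7 + F)/130) = 3 + 79*F/80 + F*(7 + F)/130)
E = 18457 (E = -79 + 18536 = 18457)
(E - 319634) + T(x) = (18457 - 319634) + (3 + (1/130)*499² + (1083/1040)*499) = -301177 + (3 + (1/130)*249001 + 540417/1040) = -301177 + (3 + 249001/130 + 540417/1040) = -301177 + 507109/208 = -62137707/208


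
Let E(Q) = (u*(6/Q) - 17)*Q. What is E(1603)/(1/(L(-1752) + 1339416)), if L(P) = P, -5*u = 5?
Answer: -36460707648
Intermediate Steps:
u = -1 (u = -⅕*5 = -1)
E(Q) = Q*(-17 - 6/Q) (E(Q) = (-6/Q - 17)*Q = (-17 - 6/Q)*Q = Q*(-17 - 6/Q))
E(1603)/(1/(L(-1752) + 1339416)) = (-6 - 17*1603)/(1/(-1752 + 1339416)) = (-6 - 27251)/(1/1337664) = -27257/1/1337664 = -27257*1337664 = -36460707648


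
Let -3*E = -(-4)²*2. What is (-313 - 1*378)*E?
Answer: -22112/3 ≈ -7370.7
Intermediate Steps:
E = 32/3 (E = -(-1)*(-4)²*2/3 = -(-1)*16*2/3 = -(-1)*32/3 = -⅓*(-32) = 32/3 ≈ 10.667)
(-313 - 1*378)*E = (-313 - 1*378)*(32/3) = (-313 - 378)*(32/3) = -691*32/3 = -22112/3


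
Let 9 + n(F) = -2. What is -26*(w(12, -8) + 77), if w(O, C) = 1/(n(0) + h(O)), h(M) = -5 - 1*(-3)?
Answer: -2000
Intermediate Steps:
n(F) = -11 (n(F) = -9 - 2 = -11)
h(M) = -2 (h(M) = -5 + 3 = -2)
w(O, C) = -1/13 (w(O, C) = 1/(-11 - 2) = 1/(-13) = -1/13)
-26*(w(12, -8) + 77) = -26*(-1/13 + 77) = -26*1000/13 = -2000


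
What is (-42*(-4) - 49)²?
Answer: 14161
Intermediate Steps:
(-42*(-4) - 49)² = (168 - 49)² = 119² = 14161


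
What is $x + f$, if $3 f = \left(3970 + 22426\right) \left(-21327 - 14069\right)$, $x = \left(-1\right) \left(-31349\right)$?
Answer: $- \frac{934218769}{3} \approx -3.1141 \cdot 10^{8}$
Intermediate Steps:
$x = 31349$
$f = - \frac{934312816}{3}$ ($f = \frac{\left(3970 + 22426\right) \left(-21327 - 14069\right)}{3} = \frac{26396 \left(-35396\right)}{3} = \frac{1}{3} \left(-934312816\right) = - \frac{934312816}{3} \approx -3.1144 \cdot 10^{8}$)
$x + f = 31349 - \frac{934312816}{3} = - \frac{934218769}{3}$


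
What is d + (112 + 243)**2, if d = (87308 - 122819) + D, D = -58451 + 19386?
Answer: 51449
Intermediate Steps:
D = -39065
d = -74576 (d = (87308 - 122819) - 39065 = -35511 - 39065 = -74576)
d + (112 + 243)**2 = -74576 + (112 + 243)**2 = -74576 + 355**2 = -74576 + 126025 = 51449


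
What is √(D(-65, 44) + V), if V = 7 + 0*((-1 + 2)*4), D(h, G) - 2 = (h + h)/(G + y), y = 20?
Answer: √446/8 ≈ 2.6398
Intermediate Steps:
D(h, G) = 2 + 2*h/(20 + G) (D(h, G) = 2 + (h + h)/(G + 20) = 2 + (2*h)/(20 + G) = 2 + 2*h/(20 + G))
V = 7 (V = 7 + 0*(1*4) = 7 + 0*4 = 7 + 0 = 7)
√(D(-65, 44) + V) = √(2*(20 + 44 - 65)/(20 + 44) + 7) = √(2*(-1)/64 + 7) = √(2*(1/64)*(-1) + 7) = √(-1/32 + 7) = √(223/32) = √446/8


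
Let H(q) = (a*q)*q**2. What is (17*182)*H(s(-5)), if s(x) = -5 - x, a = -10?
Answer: 0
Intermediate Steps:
H(q) = -10*q**3 (H(q) = (-10*q)*q**2 = -10*q**3)
(17*182)*H(s(-5)) = (17*182)*(-10*(-5 - 1*(-5))**3) = 3094*(-10*(-5 + 5)**3) = 3094*(-10*0**3) = 3094*(-10*0) = 3094*0 = 0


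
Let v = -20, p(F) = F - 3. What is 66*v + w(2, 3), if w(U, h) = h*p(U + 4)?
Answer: -1311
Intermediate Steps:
p(F) = -3 + F
w(U, h) = h*(1 + U) (w(U, h) = h*(-3 + (U + 4)) = h*(-3 + (4 + U)) = h*(1 + U))
66*v + w(2, 3) = 66*(-20) + 3*(1 + 2) = -1320 + 3*3 = -1320 + 9 = -1311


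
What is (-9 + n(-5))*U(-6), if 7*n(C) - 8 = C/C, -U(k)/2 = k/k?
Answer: 108/7 ≈ 15.429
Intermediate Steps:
U(k) = -2 (U(k) = -2*k/k = -2*1 = -2)
n(C) = 9/7 (n(C) = 8/7 + (C/C)/7 = 8/7 + (⅐)*1 = 8/7 + ⅐ = 9/7)
(-9 + n(-5))*U(-6) = (-9 + 9/7)*(-2) = -54/7*(-2) = 108/7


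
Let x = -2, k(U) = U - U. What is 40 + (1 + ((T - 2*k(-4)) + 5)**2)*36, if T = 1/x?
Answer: 805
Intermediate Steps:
k(U) = 0
T = -1/2 (T = 1/(-2) = -1/2 ≈ -0.50000)
40 + (1 + ((T - 2*k(-4)) + 5)**2)*36 = 40 + (1 + ((-1/2 - 2*0) + 5)**2)*36 = 40 + (1 + ((-1/2 + 0) + 5)**2)*36 = 40 + (1 + (-1/2 + 5)**2)*36 = 40 + (1 + (9/2)**2)*36 = 40 + (1 + 81/4)*36 = 40 + (85/4)*36 = 40 + 765 = 805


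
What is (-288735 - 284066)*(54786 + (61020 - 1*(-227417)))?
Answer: -196598477623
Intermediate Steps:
(-288735 - 284066)*(54786 + (61020 - 1*(-227417))) = -572801*(54786 + (61020 + 227417)) = -572801*(54786 + 288437) = -572801*343223 = -196598477623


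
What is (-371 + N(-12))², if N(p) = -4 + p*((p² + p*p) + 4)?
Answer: 15046641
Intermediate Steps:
N(p) = -4 + p*(4 + 2*p²) (N(p) = -4 + p*((p² + p²) + 4) = -4 + p*(2*p² + 4) = -4 + p*(4 + 2*p²))
(-371 + N(-12))² = (-371 + (-4 + 2*(-12)³ + 4*(-12)))² = (-371 + (-4 + 2*(-1728) - 48))² = (-371 + (-4 - 3456 - 48))² = (-371 - 3508)² = (-3879)² = 15046641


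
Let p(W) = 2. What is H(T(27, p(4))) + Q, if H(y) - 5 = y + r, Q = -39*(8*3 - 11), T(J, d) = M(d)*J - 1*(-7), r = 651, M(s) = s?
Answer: 210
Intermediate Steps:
T(J, d) = 7 + J*d (T(J, d) = d*J - 1*(-7) = J*d + 7 = 7 + J*d)
Q = -507 (Q = -39*(24 - 11) = -39*13 = -507)
H(y) = 656 + y (H(y) = 5 + (y + 651) = 5 + (651 + y) = 656 + y)
H(T(27, p(4))) + Q = (656 + (7 + 27*2)) - 507 = (656 + (7 + 54)) - 507 = (656 + 61) - 507 = 717 - 507 = 210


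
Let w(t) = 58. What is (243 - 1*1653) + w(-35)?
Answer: -1352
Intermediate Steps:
(243 - 1*1653) + w(-35) = (243 - 1*1653) + 58 = (243 - 1653) + 58 = -1410 + 58 = -1352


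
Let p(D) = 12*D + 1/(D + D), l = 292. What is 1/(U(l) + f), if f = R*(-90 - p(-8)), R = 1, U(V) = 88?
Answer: 16/1505 ≈ 0.010631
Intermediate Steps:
p(D) = 1/(2*D) + 12*D (p(D) = 12*D + 1/(2*D) = 1/(2*D) + 12*D)
f = 97/16 (f = 1*(-90 - ((1/2)/(-8) + 12*(-8))) = 1*(-90 - ((1/2)*(-1/8) - 96)) = 1*(-90 - (-1/16 - 96)) = 1*(-90 - 1*(-1537/16)) = 1*(-90 + 1537/16) = 1*(97/16) = 97/16 ≈ 6.0625)
1/(U(l) + f) = 1/(88 + 97/16) = 1/(1505/16) = 16/1505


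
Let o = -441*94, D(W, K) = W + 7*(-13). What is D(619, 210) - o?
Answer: 41982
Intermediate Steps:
D(W, K) = -91 + W (D(W, K) = W - 91 = -91 + W)
o = -41454
D(619, 210) - o = (-91 + 619) - 1*(-41454) = 528 + 41454 = 41982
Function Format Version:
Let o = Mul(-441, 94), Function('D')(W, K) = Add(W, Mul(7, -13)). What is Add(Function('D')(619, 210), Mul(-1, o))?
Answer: 41982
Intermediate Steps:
Function('D')(W, K) = Add(-91, W) (Function('D')(W, K) = Add(W, -91) = Add(-91, W))
o = -41454
Add(Function('D')(619, 210), Mul(-1, o)) = Add(Add(-91, 619), Mul(-1, -41454)) = Add(528, 41454) = 41982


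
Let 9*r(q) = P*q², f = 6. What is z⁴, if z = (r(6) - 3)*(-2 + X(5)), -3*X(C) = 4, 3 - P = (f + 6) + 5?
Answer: 121173610000/81 ≈ 1.4960e+9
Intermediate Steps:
P = -14 (P = 3 - ((6 + 6) + 5) = 3 - (12 + 5) = 3 - 1*17 = 3 - 17 = -14)
X(C) = -4/3 (X(C) = -⅓*4 = -4/3)
r(q) = -14*q²/9 (r(q) = (-14*q²)/9 = -14*q²/9)
z = 590/3 (z = (-14/9*6² - 3)*(-2 - 4/3) = (-14/9*36 - 3)*(-10/3) = (-56 - 3)*(-10/3) = -59*(-10/3) = 590/3 ≈ 196.67)
z⁴ = (590/3)⁴ = 121173610000/81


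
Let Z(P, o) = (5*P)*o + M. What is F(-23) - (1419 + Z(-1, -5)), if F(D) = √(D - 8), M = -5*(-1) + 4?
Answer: -1453 + I*√31 ≈ -1453.0 + 5.5678*I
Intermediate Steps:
M = 9 (M = 5 + 4 = 9)
F(D) = √(-8 + D)
Z(P, o) = 9 + 5*P*o (Z(P, o) = (5*P)*o + 9 = 5*P*o + 9 = 9 + 5*P*o)
F(-23) - (1419 + Z(-1, -5)) = √(-8 - 23) - (1419 + (9 + 5*(-1)*(-5))) = √(-31) - (1419 + (9 + 25)) = I*√31 - (1419 + 34) = I*√31 - 1*1453 = I*√31 - 1453 = -1453 + I*√31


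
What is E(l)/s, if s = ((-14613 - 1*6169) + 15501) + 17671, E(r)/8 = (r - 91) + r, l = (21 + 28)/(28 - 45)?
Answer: -188/3009 ≈ -0.062479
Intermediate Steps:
l = -49/17 (l = 49/(-17) = 49*(-1/17) = -49/17 ≈ -2.8824)
E(r) = -728 + 16*r (E(r) = 8*((r - 91) + r) = 8*((-91 + r) + r) = 8*(-91 + 2*r) = -728 + 16*r)
s = 12390 (s = ((-14613 - 6169) + 15501) + 17671 = (-20782 + 15501) + 17671 = -5281 + 17671 = 12390)
E(l)/s = (-728 + 16*(-49/17))/12390 = (-728 - 784/17)*(1/12390) = -13160/17*1/12390 = -188/3009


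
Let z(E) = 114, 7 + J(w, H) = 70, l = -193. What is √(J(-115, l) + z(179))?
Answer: √177 ≈ 13.304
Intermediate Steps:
J(w, H) = 63 (J(w, H) = -7 + 70 = 63)
√(J(-115, l) + z(179)) = √(63 + 114) = √177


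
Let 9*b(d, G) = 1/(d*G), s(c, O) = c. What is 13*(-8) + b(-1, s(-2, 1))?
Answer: -1871/18 ≈ -103.94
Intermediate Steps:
b(d, G) = 1/(9*G*d) (b(d, G) = 1/(9*((d*G))) = 1/(9*((G*d))) = (1/(G*d))/9 = 1/(9*G*d))
13*(-8) + b(-1, s(-2, 1)) = 13*(-8) + (1/9)/(-2*(-1)) = -104 + (1/9)*(-1/2)*(-1) = -104 + 1/18 = -1871/18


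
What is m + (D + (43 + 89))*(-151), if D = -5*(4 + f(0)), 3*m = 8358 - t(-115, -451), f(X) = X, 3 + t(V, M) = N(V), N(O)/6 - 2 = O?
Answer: -13899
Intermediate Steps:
N(O) = 12 + 6*O
t(V, M) = 9 + 6*V (t(V, M) = -3 + (12 + 6*V) = 9 + 6*V)
m = 3013 (m = (8358 - (9 + 6*(-115)))/3 = (8358 - (9 - 690))/3 = (8358 - 1*(-681))/3 = (8358 + 681)/3 = (⅓)*9039 = 3013)
D = -20 (D = -5*(4 + 0) = -5*4 = -20)
m + (D + (43 + 89))*(-151) = 3013 + (-20 + (43 + 89))*(-151) = 3013 + (-20 + 132)*(-151) = 3013 + 112*(-151) = 3013 - 16912 = -13899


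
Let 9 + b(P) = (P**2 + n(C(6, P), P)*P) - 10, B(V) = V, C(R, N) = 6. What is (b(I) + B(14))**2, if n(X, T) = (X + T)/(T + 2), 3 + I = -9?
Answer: 434281/25 ≈ 17371.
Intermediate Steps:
I = -12 (I = -3 - 9 = -12)
n(X, T) = (T + X)/(2 + T)
b(P) = -19 + P**2 + P*(6 + P)/(2 + P) (b(P) = -9 + ((P**2 + ((P + 6)/(2 + P))*P) - 10) = -9 + ((P**2 + ((6 + P)/(2 + P))*P) - 10) = -9 + ((P**2 + P*(6 + P)/(2 + P)) - 10) = -9 + (-10 + P**2 + P*(6 + P)/(2 + P)) = -19 + P**2 + P*(6 + P)/(2 + P))
(b(I) + B(14))**2 = ((-12*(6 - 12) + (-19 + (-12)**2)*(2 - 12))/(2 - 12) + 14)**2 = ((-12*(-6) + (-19 + 144)*(-10))/(-10) + 14)**2 = (-(72 + 125*(-10))/10 + 14)**2 = (-(72 - 1250)/10 + 14)**2 = (-1/10*(-1178) + 14)**2 = (589/5 + 14)**2 = (659/5)**2 = 434281/25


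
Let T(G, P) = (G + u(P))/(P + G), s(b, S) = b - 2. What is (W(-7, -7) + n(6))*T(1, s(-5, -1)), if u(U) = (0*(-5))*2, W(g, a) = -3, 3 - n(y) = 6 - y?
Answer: 0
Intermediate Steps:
n(y) = -3 + y (n(y) = 3 - (6 - y) = 3 + (-6 + y) = -3 + y)
s(b, S) = -2 + b
u(U) = 0 (u(U) = 0*2 = 0)
T(G, P) = G/(G + P) (T(G, P) = (G + 0)/(P + G) = G/(G + P))
(W(-7, -7) + n(6))*T(1, s(-5, -1)) = (-3 + (-3 + 6))*(1/(1 + (-2 - 5))) = (-3 + 3)*(1/(1 - 7)) = 0*(1/(-6)) = 0*(1*(-⅙)) = 0*(-⅙) = 0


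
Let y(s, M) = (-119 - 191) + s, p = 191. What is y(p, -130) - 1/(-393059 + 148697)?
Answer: -29079077/244362 ≈ -119.00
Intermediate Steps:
y(s, M) = -310 + s
y(p, -130) - 1/(-393059 + 148697) = (-310 + 191) - 1/(-393059 + 148697) = -119 - 1/(-244362) = -119 - 1*(-1/244362) = -119 + 1/244362 = -29079077/244362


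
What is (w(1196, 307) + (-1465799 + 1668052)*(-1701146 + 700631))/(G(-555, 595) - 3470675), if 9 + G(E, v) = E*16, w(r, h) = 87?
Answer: 50589290052/869891 ≈ 58156.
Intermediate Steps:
G(E, v) = -9 + 16*E (G(E, v) = -9 + E*16 = -9 + 16*E)
(w(1196, 307) + (-1465799 + 1668052)*(-1701146 + 700631))/(G(-555, 595) - 3470675) = (87 + (-1465799 + 1668052)*(-1701146 + 700631))/((-9 + 16*(-555)) - 3470675) = (87 + 202253*(-1000515))/((-9 - 8880) - 3470675) = (87 - 202357160295)/(-8889 - 3470675) = -202357160208/(-3479564) = -202357160208*(-1/3479564) = 50589290052/869891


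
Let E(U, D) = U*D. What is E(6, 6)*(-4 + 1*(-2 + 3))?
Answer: -108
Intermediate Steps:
E(U, D) = D*U
E(6, 6)*(-4 + 1*(-2 + 3)) = (6*6)*(-4 + 1*(-2 + 3)) = 36*(-4 + 1*1) = 36*(-4 + 1) = 36*(-3) = -108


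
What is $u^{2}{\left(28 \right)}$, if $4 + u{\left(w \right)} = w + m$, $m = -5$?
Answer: $361$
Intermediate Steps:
$u{\left(w \right)} = -9 + w$ ($u{\left(w \right)} = -4 + \left(w - 5\right) = -4 + \left(-5 + w\right) = -9 + w$)
$u^{2}{\left(28 \right)} = \left(-9 + 28\right)^{2} = 19^{2} = 361$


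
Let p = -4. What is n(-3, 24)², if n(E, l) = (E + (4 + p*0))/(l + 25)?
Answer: 1/2401 ≈ 0.00041649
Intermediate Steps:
n(E, l) = (4 + E)/(25 + l) (n(E, l) = (E + (4 - 4*0))/(l + 25) = (E + (4 + 0))/(25 + l) = (E + 4)/(25 + l) = (4 + E)/(25 + l))
n(-3, 24)² = ((4 - 3)/(25 + 24))² = (1/49)² = 1/2401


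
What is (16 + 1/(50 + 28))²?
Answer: 1560001/6084 ≈ 256.41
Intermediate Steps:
(16 + 1/(50 + 28))² = (16 + 1/78)² = (1249/78)² = 1560001/6084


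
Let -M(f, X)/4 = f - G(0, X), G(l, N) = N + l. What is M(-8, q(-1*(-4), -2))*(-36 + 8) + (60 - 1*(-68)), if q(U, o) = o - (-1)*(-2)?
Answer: -320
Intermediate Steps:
q(U, o) = -2 + o (q(U, o) = o - 1*2 = o - 2 = -2 + o)
M(f, X) = -4*f + 4*X (M(f, X) = -4*(f - (X + 0)) = -4*(f - X) = -4*f + 4*X)
M(-8, q(-1*(-4), -2))*(-36 + 8) + (60 - 1*(-68)) = (-4*(-8) + 4*(-2 - 2))*(-36 + 8) + (60 - 1*(-68)) = (32 + 4*(-4))*(-28) + (60 + 68) = (32 - 16)*(-28) + 128 = 16*(-28) + 128 = -448 + 128 = -320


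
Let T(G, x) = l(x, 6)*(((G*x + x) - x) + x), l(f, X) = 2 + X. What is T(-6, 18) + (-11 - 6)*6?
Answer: -822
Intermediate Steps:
T(G, x) = 8*x + 8*G*x (T(G, x) = (2 + 6)*(((G*x + x) - x) + x) = 8*(((x + G*x) - x) + x) = 8*(G*x + x) = 8*(x + G*x) = 8*x + 8*G*x)
T(-6, 18) + (-11 - 6)*6 = 8*18*(1 - 6) + (-11 - 6)*6 = 8*18*(-5) - 17*6 = -720 - 102 = -822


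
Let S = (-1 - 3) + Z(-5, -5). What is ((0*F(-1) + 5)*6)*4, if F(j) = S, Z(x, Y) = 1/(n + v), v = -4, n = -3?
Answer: 120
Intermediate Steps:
Z(x, Y) = -1/7 (Z(x, Y) = 1/(-3 - 4) = 1/(-7) = -1/7)
S = -29/7 (S = (-1 - 3) - 1/7 = -4 - 1/7 = -29/7 ≈ -4.1429)
F(j) = -29/7
((0*F(-1) + 5)*6)*4 = ((0*(-29/7) + 5)*6)*4 = ((0 + 5)*6)*4 = (5*6)*4 = 30*4 = 120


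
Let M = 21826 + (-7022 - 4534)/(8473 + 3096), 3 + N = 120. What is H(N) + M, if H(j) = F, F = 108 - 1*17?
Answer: 253546217/11569 ≈ 21916.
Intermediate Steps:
N = 117 (N = -3 + 120 = 117)
F = 91 (F = 108 - 17 = 91)
H(j) = 91
M = 252493438/11569 (M = 21826 - 11556/11569 = 252493438/11569 ≈ 21825.)
H(N) + M = 91 + 252493438/11569 = 253546217/11569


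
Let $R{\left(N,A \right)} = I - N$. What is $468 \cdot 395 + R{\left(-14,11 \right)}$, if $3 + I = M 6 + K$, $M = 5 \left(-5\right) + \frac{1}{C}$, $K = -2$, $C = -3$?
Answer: $184717$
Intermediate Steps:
$M = - \frac{76}{3}$ ($M = 5 \left(-5\right) + \frac{1}{-3} = -25 - \frac{1}{3} = - \frac{76}{3} \approx -25.333$)
$I = -157$ ($I = -3 - 154 = -157$)
$R{\left(N,A \right)} = -157 - N$
$468 \cdot 395 + R{\left(-14,11 \right)} = 468 \cdot 395 - 143 = 184860 + \left(-157 + 14\right) = 184860 - 143 = 184717$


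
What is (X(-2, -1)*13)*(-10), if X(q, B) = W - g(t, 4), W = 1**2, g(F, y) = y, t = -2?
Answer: 390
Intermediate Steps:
W = 1
X(q, B) = -3 (X(q, B) = 1 - 1*4 = 1 - 4 = -3)
(X(-2, -1)*13)*(-10) = -3*13*(-10) = -39*(-10) = 390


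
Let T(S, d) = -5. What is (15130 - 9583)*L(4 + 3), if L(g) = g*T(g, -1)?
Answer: -194145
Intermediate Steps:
L(g) = -5*g (L(g) = g*(-5) = -5*g)
(15130 - 9583)*L(4 + 3) = (15130 - 9583)*(-5*(4 + 3)) = 5547*(-5*7) = 5547*(-35) = -194145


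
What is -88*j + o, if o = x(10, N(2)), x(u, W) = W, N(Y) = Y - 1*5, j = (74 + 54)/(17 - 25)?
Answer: 1405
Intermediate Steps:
j = -16 (j = 128/(-8) = 128*(-1/8) = -16)
N(Y) = -5 + Y (N(Y) = Y - 5 = -5 + Y)
o = -3 (o = -5 + 2 = -3)
-88*j + o = -88*(-16) - 3 = 1408 - 3 = 1405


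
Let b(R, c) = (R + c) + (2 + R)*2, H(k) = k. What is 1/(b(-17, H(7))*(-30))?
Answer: 1/1200 ≈ 0.00083333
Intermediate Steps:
b(R, c) = 4 + c + 3*R (b(R, c) = (R + c) + (4 + 2*R) = 4 + c + 3*R)
1/(b(-17, H(7))*(-30)) = 1/((4 + 7 + 3*(-17))*(-30)) = 1/((4 + 7 - 51)*(-30)) = 1/(-40*(-30)) = 1/1200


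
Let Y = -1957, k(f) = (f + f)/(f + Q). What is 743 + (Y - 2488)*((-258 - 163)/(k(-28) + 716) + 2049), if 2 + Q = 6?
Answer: -3924020915/431 ≈ -9.1044e+6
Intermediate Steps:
Q = 4 (Q = -2 + 6 = 4)
k(f) = 2*f/(4 + f) (k(f) = (f + f)/(f + 4) = (2*f)/(4 + f) = 2*f/(4 + f))
743 + (Y - 2488)*((-258 - 163)/(k(-28) + 716) + 2049) = 743 + (-1957 - 2488)*((-258 - 163)/(2*(-28)/(4 - 28) + 716) + 2049) = 743 - 4445*(-421/(2*(-28)/(-24) + 716) + 2049) = 743 - 4445*(-421/(2*(-28)*(-1/24) + 716) + 2049) = 743 - 4445*(-421/(7/3 + 716) + 2049) = 743 - 4445*(-421/2155/3 + 2049) = 743 - 4445*(-421*3/2155 + 2049) = 743 - 4445*(-1263/2155 + 2049) = 743 - 4445*4414332/2155 = 743 - 3924341148/431 = -3924020915/431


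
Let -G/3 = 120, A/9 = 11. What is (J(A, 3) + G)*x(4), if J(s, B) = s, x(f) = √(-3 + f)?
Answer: -261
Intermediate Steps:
A = 99 (A = 9*11 = 99)
G = -360 (G = -3*120 = -360)
(J(A, 3) + G)*x(4) = (99 - 360)*√(-3 + 4) = -261*√1 = -261*1 = -261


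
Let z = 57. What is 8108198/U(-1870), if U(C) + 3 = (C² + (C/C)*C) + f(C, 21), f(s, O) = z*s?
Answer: 8108198/3388437 ≈ 2.3929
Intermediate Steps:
f(s, O) = 57*s
U(C) = -3 + C² + 58*C (U(C) = -3 + ((C² + (C/C)*C) + 57*C) = -3 + ((C² + 1*C) + 57*C) = -3 + ((C² + C) + 57*C) = -3 + ((C + C²) + 57*C) = -3 + (C² + 58*C) = -3 + C² + 58*C)
8108198/U(-1870) = 8108198/(-3 + (-1870)² + 58*(-1870)) = 8108198/(-3 + 3496900 - 108460) = 8108198/3388437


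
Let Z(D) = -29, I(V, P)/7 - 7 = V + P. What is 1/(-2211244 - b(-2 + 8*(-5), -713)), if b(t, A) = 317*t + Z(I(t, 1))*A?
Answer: -1/2218607 ≈ -4.5073e-7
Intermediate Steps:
I(V, P) = 49 + 7*P + 7*V (I(V, P) = 49 + 7*(V + P) = 49 + 7*(P + V) = 49 + (7*P + 7*V) = 49 + 7*P + 7*V)
b(t, A) = -29*A + 317*t (b(t, A) = 317*t - 29*A = -29*A + 317*t)
1/(-2211244 - b(-2 + 8*(-5), -713)) = 1/(-2211244 - (-29*(-713) + 317*(-2 + 8*(-5)))) = 1/(-2211244 - (20677 + 317*(-2 - 40))) = 1/(-2211244 - (20677 + 317*(-42))) = 1/(-2211244 - (20677 - 13314)) = 1/(-2211244 - 1*7363) = 1/(-2211244 - 7363) = 1/(-2218607) = -1/2218607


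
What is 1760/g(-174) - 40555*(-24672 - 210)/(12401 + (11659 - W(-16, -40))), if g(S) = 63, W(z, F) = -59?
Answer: 63615088570/1519497 ≈ 41866.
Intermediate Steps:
1760/g(-174) - 40555*(-24672 - 210)/(12401 + (11659 - W(-16, -40))) = 1760/63 - 40555*(-24672 - 210)/(12401 + (11659 - 1*(-59))) = 1760*(1/63) - 40555*(-24882/(12401 + (11659 + 59))) = 1760/63 - 40555*(-24882/(12401 + 11718)) = 1760/63 - 40555/(24119*(-1/24882)) = 1760/63 - 40555/(-24119/24882) = 1760/63 - 40555*(-24882/24119) = 1760/63 + 1009089510/24119 = 63615088570/1519497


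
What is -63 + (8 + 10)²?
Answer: 261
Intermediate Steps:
-63 + (8 + 10)² = -63 + 18² = -63 + 324 = 261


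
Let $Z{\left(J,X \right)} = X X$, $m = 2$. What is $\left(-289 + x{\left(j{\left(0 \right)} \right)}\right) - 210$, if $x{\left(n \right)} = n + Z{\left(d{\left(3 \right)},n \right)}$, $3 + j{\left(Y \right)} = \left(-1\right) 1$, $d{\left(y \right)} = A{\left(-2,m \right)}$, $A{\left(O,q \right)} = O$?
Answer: $-487$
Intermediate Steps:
$d{\left(y \right)} = -2$
$Z{\left(J,X \right)} = X^{2}$
$j{\left(Y \right)} = -4$ ($j{\left(Y \right)} = -3 - 1 = -4$)
$x{\left(n \right)} = n + n^{2}$
$\left(-289 + x{\left(j{\left(0 \right)} \right)}\right) - 210 = \left(-289 - 4 \left(1 - 4\right)\right) - 210 = \left(-289 - -12\right) - 210 = \left(-289 + 12\right) - 210 = -277 - 210 = -487$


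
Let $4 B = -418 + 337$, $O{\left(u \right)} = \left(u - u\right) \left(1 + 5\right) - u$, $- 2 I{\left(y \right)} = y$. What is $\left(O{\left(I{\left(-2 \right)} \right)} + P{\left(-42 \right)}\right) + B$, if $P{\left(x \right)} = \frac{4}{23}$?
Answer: $- \frac{1939}{92} \approx -21.076$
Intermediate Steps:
$I{\left(y \right)} = - \frac{y}{2}$
$P{\left(x \right)} = \frac{4}{23}$ ($P{\left(x \right)} = 4 \cdot \frac{1}{23} = \frac{4}{23}$)
$O{\left(u \right)} = - u$ ($O{\left(u \right)} = 0 \cdot 6 - u = 0 - u = - u$)
$B = - \frac{81}{4}$ ($B = \frac{-418 + 337}{4} = \frac{1}{4} \left(-81\right) = - \frac{81}{4} \approx -20.25$)
$\left(O{\left(I{\left(-2 \right)} \right)} + P{\left(-42 \right)}\right) + B = \left(- \frac{\left(-1\right) \left(-2\right)}{2} + \frac{4}{23}\right) - \frac{81}{4} = \left(\left(-1\right) 1 + \frac{4}{23}\right) - \frac{81}{4} = \left(-1 + \frac{4}{23}\right) - \frac{81}{4} = - \frac{19}{23} - \frac{81}{4} = - \frac{1939}{92}$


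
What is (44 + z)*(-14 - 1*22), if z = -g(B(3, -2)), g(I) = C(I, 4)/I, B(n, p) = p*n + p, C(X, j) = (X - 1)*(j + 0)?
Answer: -1422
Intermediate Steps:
C(X, j) = j*(-1 + X) (C(X, j) = (-1 + X)*j = j*(-1 + X))
B(n, p) = p + n*p (B(n, p) = n*p + p = p + n*p)
g(I) = (-4 + 4*I)/I (g(I) = (4*(-1 + I))/I = (-4 + 4*I)/I)
z = -9/2 (z = -(4 - 4*(-1/(2*(1 + 3)))) = -(4 - 4/((-2*4))) = -(4 - 4/(-8)) = -(4 - 4*(-⅛)) = -(4 + ½) = -1*9/2 = -9/2 ≈ -4.5000)
(44 + z)*(-14 - 1*22) = (44 - 9/2)*(-14 - 1*22) = 79*(-14 - 22)/2 = (79/2)*(-36) = -1422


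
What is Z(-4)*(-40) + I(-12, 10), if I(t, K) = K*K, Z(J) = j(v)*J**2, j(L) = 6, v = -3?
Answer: -3740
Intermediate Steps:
Z(J) = 6*J**2
I(t, K) = K**2
Z(-4)*(-40) + I(-12, 10) = (6*(-4)**2)*(-40) + 10**2 = (6*16)*(-40) + 100 = 96*(-40) + 100 = -3840 + 100 = -3740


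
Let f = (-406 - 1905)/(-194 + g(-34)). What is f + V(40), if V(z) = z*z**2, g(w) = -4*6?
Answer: 13954311/218 ≈ 64011.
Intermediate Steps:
g(w) = -24
V(z) = z**3
f = 2311/218 (f = (-406 - 1905)/(-194 - 24) = -2311/(-218) = -2311*(-1/218) = 2311/218 ≈ 10.601)
f + V(40) = 2311/218 + 40**3 = 2311/218 + 64000 = 13954311/218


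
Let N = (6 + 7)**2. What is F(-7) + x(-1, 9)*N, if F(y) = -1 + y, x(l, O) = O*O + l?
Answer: 13512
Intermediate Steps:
x(l, O) = l + O**2 (x(l, O) = O**2 + l = l + O**2)
N = 169 (N = 13**2 = 169)
F(-7) + x(-1, 9)*N = (-1 - 7) + (-1 + 9**2)*169 = -8 + (-1 + 81)*169 = -8 + 80*169 = -8 + 13520 = 13512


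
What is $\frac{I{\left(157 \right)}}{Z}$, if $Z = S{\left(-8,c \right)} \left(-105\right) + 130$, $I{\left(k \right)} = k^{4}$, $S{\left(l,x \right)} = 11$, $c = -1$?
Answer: $- \frac{607573201}{1025} \approx -5.9275 \cdot 10^{5}$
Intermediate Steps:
$Z = -1025$ ($Z = 11 \left(-105\right) + 130 = -1155 + 130 = -1025$)
$\frac{I{\left(157 \right)}}{Z} = \frac{157^{4}}{-1025} = 607573201 \left(- \frac{1}{1025}\right) = - \frac{607573201}{1025}$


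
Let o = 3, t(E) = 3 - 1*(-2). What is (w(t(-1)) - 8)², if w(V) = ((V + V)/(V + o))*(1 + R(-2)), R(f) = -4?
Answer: 2209/16 ≈ 138.06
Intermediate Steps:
t(E) = 5 (t(E) = 3 + 2 = 5)
w(V) = -6*V/(3 + V) (w(V) = ((V + V)/(V + 3))*(1 - 4) = ((2*V)/(3 + V))*(-3) = (2*V/(3 + V))*(-3) = -6*V/(3 + V))
(w(t(-1)) - 8)² = (-6*5/(3 + 5) - 8)² = (-6*5/8 - 8)² = (-6*5*⅛ - 8)² = (-15/4 - 8)² = (-47/4)² = 2209/16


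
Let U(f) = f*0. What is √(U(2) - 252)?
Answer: 6*I*√7 ≈ 15.875*I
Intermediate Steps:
U(f) = 0
√(U(2) - 252) = √(0 - 252) = √(-252) = 6*I*√7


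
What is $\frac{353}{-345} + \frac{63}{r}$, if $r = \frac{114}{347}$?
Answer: $\frac{2500601}{13110} \approx 190.74$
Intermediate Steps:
$r = \frac{114}{347}$ ($r = 114 \cdot \frac{1}{347} = \frac{114}{347} \approx 0.32853$)
$\frac{353}{-345} + \frac{63}{r} = \frac{353}{-345} + \frac{63}{\frac{114}{347}} = 353 \left(- \frac{1}{345}\right) + 63 \cdot \frac{347}{114} = - \frac{353}{345} + \frac{7287}{38} = \frac{2500601}{13110}$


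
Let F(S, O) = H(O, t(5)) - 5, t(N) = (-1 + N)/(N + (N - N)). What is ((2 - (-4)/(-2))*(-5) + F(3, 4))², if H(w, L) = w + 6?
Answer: 25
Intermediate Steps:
t(N) = (-1 + N)/N (t(N) = (-1 + N)/(N + 0) = (-1 + N)/N)
H(w, L) = 6 + w
F(S, O) = 1 + O (F(S, O) = (6 + O) - 5 = 1 + O)
((2 - (-4)/(-2))*(-5) + F(3, 4))² = ((2 - (-4)/(-2))*(-5) + (1 + 4))² = ((2 - (-4)*(-1)/2)*(-5) + 5)² = ((2 - 1*2)*(-5) + 5)² = ((2 - 2)*(-5) + 5)² = (0*(-5) + 5)² = (0 + 5)² = 5² = 25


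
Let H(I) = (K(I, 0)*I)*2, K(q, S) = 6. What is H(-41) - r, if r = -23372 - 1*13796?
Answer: 36676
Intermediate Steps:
r = -37168 (r = -23372 - 13796 = -37168)
H(I) = 12*I (H(I) = (6*I)*2 = 12*I)
H(-41) - r = 12*(-41) - 1*(-37168) = -492 + 37168 = 36676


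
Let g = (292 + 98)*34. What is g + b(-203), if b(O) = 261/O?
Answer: 92811/7 ≈ 13259.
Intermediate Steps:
g = 13260 (g = 390*34 = 13260)
g + b(-203) = 13260 + 261/(-203) = 13260 + 261*(-1/203) = 13260 - 9/7 = 92811/7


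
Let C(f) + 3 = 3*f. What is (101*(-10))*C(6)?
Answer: -15150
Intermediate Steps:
C(f) = -3 + 3*f
(101*(-10))*C(6) = (101*(-10))*(-3 + 3*6) = -1010*(-3 + 18) = -1010*15 = -15150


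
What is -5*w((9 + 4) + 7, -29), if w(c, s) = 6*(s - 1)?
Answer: 900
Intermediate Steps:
w(c, s) = -6 + 6*s (w(c, s) = 6*(-1 + s) = -6 + 6*s)
-5*w((9 + 4) + 7, -29) = -5*(-6 + 6*(-29)) = -5*(-6 - 174) = -5*(-180) = 900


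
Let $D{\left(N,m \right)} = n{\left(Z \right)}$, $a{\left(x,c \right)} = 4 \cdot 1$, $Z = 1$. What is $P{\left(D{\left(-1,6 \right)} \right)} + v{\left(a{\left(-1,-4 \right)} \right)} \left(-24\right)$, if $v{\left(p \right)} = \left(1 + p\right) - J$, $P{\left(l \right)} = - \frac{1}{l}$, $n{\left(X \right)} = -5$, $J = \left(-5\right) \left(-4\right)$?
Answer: $\frac{1801}{5} \approx 360.2$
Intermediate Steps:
$J = 20$
$a{\left(x,c \right)} = 4$
$D{\left(N,m \right)} = -5$
$v{\left(p \right)} = -19 + p$ ($v{\left(p \right)} = \left(1 + p\right) - 20 = -19 + p$)
$P{\left(D{\left(-1,6 \right)} \right)} + v{\left(a{\left(-1,-4 \right)} \right)} \left(-24\right) = - \frac{1}{-5} + \left(-19 + 4\right) \left(-24\right) = \left(-1\right) \left(- \frac{1}{5}\right) - -360 = \frac{1}{5} + 360 = \frac{1801}{5}$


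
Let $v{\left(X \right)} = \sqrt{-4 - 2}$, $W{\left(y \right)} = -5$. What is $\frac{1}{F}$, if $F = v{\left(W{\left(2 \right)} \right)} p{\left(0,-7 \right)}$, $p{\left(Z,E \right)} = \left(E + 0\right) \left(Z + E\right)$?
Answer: $- \frac{i \sqrt{6}}{294} \approx - 0.0083316 i$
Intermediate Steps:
$p{\left(Z,E \right)} = E \left(E + Z\right)$
$v{\left(X \right)} = i \sqrt{6}$ ($v{\left(X \right)} = \sqrt{-6} = i \sqrt{6}$)
$F = 49 i \sqrt{6}$ ($F = i \sqrt{6} \left(- 7 \left(-7 + 0\right)\right) = i \sqrt{6} \left(\left(-7\right) \left(-7\right)\right) = i \sqrt{6} \cdot 49 = 49 i \sqrt{6} \approx 120.03 i$)
$\frac{1}{F} = \frac{1}{49 i \sqrt{6}} = - \frac{i \sqrt{6}}{294}$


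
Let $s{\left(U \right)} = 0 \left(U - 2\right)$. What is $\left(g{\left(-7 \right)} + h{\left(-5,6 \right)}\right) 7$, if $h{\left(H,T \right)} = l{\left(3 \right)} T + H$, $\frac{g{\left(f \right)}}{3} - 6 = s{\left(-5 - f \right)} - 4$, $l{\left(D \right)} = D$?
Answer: $133$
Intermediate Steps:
$s{\left(U \right)} = 0$ ($s{\left(U \right)} = 0 \left(-2 + U\right) = 0$)
$g{\left(f \right)} = 6$ ($g{\left(f \right)} = 18 + 3 \left(0 - 4\right) = 18 + 3 \left(-4\right) = 18 - 12 = 6$)
$h{\left(H,T \right)} = H + 3 T$ ($h{\left(H,T \right)} = 3 T + H = H + 3 T$)
$\left(g{\left(-7 \right)} + h{\left(-5,6 \right)}\right) 7 = \left(6 + \left(-5 + 3 \cdot 6\right)\right) 7 = \left(6 + \left(-5 + 18\right)\right) 7 = \left(6 + 13\right) 7 = 19 \cdot 7 = 133$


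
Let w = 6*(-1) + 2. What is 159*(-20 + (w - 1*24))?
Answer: -7632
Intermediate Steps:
w = -4 (w = -6 + 2 = -4)
159*(-20 + (w - 1*24)) = 159*(-20 + (-4 - 1*24)) = 159*(-20 + (-4 - 24)) = 159*(-20 - 28) = 159*(-48) = -7632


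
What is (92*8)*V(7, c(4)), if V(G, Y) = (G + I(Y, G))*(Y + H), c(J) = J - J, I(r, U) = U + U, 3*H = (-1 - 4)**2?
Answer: 128800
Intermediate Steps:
H = 25/3 (H = (-1 - 4)**2/3 = (1/3)*(-5)**2 = (1/3)*25 = 25/3 ≈ 8.3333)
I(r, U) = 2*U
c(J) = 0
V(G, Y) = 3*G*(25/3 + Y) (V(G, Y) = (G + 2*G)*(Y + 25/3) = (3*G)*(25/3 + Y) = 3*G*(25/3 + Y))
(92*8)*V(7, c(4)) = (92*8)*(7*(25 + 3*0)) = 736*(7*(25 + 0)) = 736*(7*25) = 736*175 = 128800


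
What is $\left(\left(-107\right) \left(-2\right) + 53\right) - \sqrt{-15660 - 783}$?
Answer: $267 - 9 i \sqrt{203} \approx 267.0 - 128.23 i$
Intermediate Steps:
$\left(\left(-107\right) \left(-2\right) + 53\right) - \sqrt{-15660 - 783} = \left(214 + 53\right) - \sqrt{-16443} = 267 - 9 i \sqrt{203}$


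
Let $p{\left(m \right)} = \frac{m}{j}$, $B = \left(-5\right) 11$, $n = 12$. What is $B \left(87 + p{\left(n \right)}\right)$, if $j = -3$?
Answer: $-4565$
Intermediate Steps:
$B = -55$
$p{\left(m \right)} = - \frac{m}{3}$ ($p{\left(m \right)} = \frac{m}{-3} = m \left(- \frac{1}{3}\right) = - \frac{m}{3}$)
$B \left(87 + p{\left(n \right)}\right) = - 55 \left(87 - 4\right) = \left(-55\right) 83 = -4565$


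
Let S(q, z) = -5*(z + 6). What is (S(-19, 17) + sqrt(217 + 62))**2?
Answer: 13504 - 690*sqrt(31) ≈ 9662.3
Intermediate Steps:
S(q, z) = -30 - 5*z (S(q, z) = -5*(6 + z) = -30 - 5*z)
(S(-19, 17) + sqrt(217 + 62))**2 = ((-30 - 5*17) + sqrt(217 + 62))**2 = ((-30 - 85) + sqrt(279))**2 = (-115 + 3*sqrt(31))**2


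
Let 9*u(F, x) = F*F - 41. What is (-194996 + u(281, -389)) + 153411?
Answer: -295345/9 ≈ -32816.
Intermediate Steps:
u(F, x) = -41/9 + F**2/9 (u(F, x) = (F*F - 41)/9 = (F**2 - 41)/9 = (-41 + F**2)/9 = -41/9 + F**2/9)
(-194996 + u(281, -389)) + 153411 = (-194996 + (-41/9 + (1/9)*281**2)) + 153411 = (-194996 + (-41/9 + (1/9)*78961)) + 153411 = (-194996 + (-41/9 + 78961/9)) + 153411 = (-194996 + 78920/9) + 153411 = -1676044/9 + 153411 = -295345/9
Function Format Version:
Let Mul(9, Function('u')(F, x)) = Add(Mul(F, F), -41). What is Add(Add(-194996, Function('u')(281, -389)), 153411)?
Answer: Rational(-295345, 9) ≈ -32816.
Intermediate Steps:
Function('u')(F, x) = Add(Rational(-41, 9), Mul(Rational(1, 9), Pow(F, 2))) (Function('u')(F, x) = Mul(Rational(1, 9), Add(Mul(F, F), -41)) = Mul(Rational(1, 9), Add(Pow(F, 2), -41)) = Mul(Rational(1, 9), Add(-41, Pow(F, 2))) = Add(Rational(-41, 9), Mul(Rational(1, 9), Pow(F, 2))))
Add(Add(-194996, Function('u')(281, -389)), 153411) = Add(Add(-194996, Add(Rational(-41, 9), Mul(Rational(1, 9), Pow(281, 2)))), 153411) = Add(Add(-194996, Add(Rational(-41, 9), Mul(Rational(1, 9), 78961))), 153411) = Add(Add(-194996, Add(Rational(-41, 9), Rational(78961, 9))), 153411) = Add(Add(-194996, Rational(78920, 9)), 153411) = Add(Rational(-1676044, 9), 153411) = Rational(-295345, 9)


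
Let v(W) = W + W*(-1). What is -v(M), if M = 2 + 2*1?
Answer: 0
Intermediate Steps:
M = 4 (M = 2 + 2 = 4)
v(W) = 0 (v(W) = W - W = 0)
-v(M) = -1*0 = 0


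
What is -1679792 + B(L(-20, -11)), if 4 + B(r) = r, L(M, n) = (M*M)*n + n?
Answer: -1684207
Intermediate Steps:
L(M, n) = n + n*M² (L(M, n) = M²*n + n = n*M² + n = n + n*M²)
B(r) = -4 + r
-1679792 + B(L(-20, -11)) = -1679792 + (-4 - 11*(1 + (-20)²)) = -1679792 + (-4 - 11*(1 + 400)) = -1679792 + (-4 - 11*401) = -1679792 + (-4 - 4411) = -1679792 - 4415 = -1684207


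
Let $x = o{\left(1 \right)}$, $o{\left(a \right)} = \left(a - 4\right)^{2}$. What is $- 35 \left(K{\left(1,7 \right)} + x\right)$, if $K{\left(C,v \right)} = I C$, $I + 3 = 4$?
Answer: $-350$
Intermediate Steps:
$I = 1$ ($I = -3 + 4 = 1$)
$K{\left(C,v \right)} = C$ ($K{\left(C,v \right)} = 1 C = C$)
$o{\left(a \right)} = \left(-4 + a\right)^{2}$
$x = 9$ ($x = \left(-4 + 1\right)^{2} = \left(-3\right)^{2} = 9$)
$- 35 \left(K{\left(1,7 \right)} + x\right) = - 35 \left(1 + 9\right) = \left(-35\right) 10 = -350$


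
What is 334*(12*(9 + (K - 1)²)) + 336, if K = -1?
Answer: 52440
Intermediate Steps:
334*(12*(9 + (K - 1)²)) + 336 = 334*(12*(9 + (-1 - 1)²)) + 336 = 334*(12*(9 + (-2)²)) + 336 = 334*(12*(9 + 4)) + 336 = 334*(12*13) + 336 = 334*156 + 336 = 52104 + 336 = 52440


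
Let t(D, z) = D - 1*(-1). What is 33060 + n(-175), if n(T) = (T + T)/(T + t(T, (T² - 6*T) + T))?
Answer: 11538290/349 ≈ 33061.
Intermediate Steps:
t(D, z) = 1 + D (t(D, z) = D + 1 = 1 + D)
n(T) = 2*T/(1 + 2*T) (n(T) = (T + T)/(T + (1 + T)) = (2*T)/(1 + 2*T) = 2*T/(1 + 2*T))
33060 + n(-175) = 33060 + 2*(-175)/(1 + 2*(-175)) = 33060 + 2*(-175)/(1 - 350) = 33060 + 2*(-175)/(-349) = 33060 + 2*(-175)*(-1/349) = 33060 + 350/349 = 11538290/349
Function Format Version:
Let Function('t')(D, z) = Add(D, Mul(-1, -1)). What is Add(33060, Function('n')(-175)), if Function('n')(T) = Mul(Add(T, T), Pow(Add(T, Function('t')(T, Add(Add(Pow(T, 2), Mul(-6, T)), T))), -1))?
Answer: Rational(11538290, 349) ≈ 33061.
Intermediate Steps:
Function('t')(D, z) = Add(1, D) (Function('t')(D, z) = Add(D, 1) = Add(1, D))
Function('n')(T) = Mul(2, T, Pow(Add(1, Mul(2, T)), -1)) (Function('n')(T) = Mul(Add(T, T), Pow(Add(T, Add(1, T)), -1)) = Mul(Mul(2, T), Pow(Add(1, Mul(2, T)), -1)) = Mul(2, T, Pow(Add(1, Mul(2, T)), -1)))
Add(33060, Function('n')(-175)) = Add(33060, Mul(2, -175, Pow(Add(1, Mul(2, -175)), -1))) = Add(33060, Mul(2, -175, Pow(Add(1, -350), -1))) = Add(33060, Mul(2, -175, Pow(-349, -1))) = Add(33060, Mul(2, -175, Rational(-1, 349))) = Add(33060, Rational(350, 349)) = Rational(11538290, 349)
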